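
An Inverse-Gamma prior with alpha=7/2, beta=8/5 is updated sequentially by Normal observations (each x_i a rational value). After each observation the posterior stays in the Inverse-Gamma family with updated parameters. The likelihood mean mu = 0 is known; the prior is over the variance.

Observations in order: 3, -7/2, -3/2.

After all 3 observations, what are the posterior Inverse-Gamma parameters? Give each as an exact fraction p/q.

obs 1: x=3 → posterior Inverse-Gamma(4, 61/10)
obs 2: x=-7/2 → posterior Inverse-Gamma(9/2, 489/40)
obs 3: x=-3/2 → posterior Inverse-Gamma(5, 267/20)

alpha=5, beta=267/20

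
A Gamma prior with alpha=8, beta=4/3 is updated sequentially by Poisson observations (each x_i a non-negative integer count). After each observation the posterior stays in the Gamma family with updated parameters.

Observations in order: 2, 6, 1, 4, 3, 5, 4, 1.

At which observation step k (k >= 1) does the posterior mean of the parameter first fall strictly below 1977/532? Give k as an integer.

k = 8

obs 1: x=2 → posterior Gamma(10, 7/3)
obs 2: x=6 → posterior Gamma(16, 10/3)
obs 3: x=1 → posterior Gamma(17, 13/3)
obs 4: x=4 → posterior Gamma(21, 16/3)
obs 5: x=3 → posterior Gamma(24, 19/3)
obs 6: x=5 → posterior Gamma(29, 22/3)
obs 7: x=4 → posterior Gamma(33, 25/3)
obs 8: x=1 → posterior Gamma(34, 28/3)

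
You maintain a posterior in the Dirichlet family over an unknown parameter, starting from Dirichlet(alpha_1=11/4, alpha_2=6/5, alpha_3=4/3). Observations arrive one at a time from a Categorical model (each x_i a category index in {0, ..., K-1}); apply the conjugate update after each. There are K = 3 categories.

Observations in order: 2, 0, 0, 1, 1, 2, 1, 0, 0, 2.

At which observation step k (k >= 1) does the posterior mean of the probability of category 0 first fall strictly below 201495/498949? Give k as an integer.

obs 1: x=2 → posterior Dirichlet(11/4, 6/5, 7/3)
obs 2: x=0 → posterior Dirichlet(15/4, 6/5, 7/3)
obs 3: x=0 → posterior Dirichlet(19/4, 6/5, 7/3)
obs 4: x=1 → posterior Dirichlet(19/4, 11/5, 7/3)
obs 5: x=1 → posterior Dirichlet(19/4, 16/5, 7/3)
obs 6: x=2 → posterior Dirichlet(19/4, 16/5, 10/3)
obs 7: x=1 → posterior Dirichlet(19/4, 21/5, 10/3)
obs 8: x=0 → posterior Dirichlet(23/4, 21/5, 10/3)
obs 9: x=0 → posterior Dirichlet(27/4, 21/5, 10/3)
obs 10: x=2 → posterior Dirichlet(27/4, 21/5, 13/3)

k = 7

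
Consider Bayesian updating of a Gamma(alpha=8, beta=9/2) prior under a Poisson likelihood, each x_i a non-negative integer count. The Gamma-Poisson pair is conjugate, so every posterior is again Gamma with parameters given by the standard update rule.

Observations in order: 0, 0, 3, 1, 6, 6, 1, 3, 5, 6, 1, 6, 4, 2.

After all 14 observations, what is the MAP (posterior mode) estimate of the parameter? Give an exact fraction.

102/37

obs 1: x=0 → posterior Gamma(8, 11/2)
obs 2: x=0 → posterior Gamma(8, 13/2)
obs 3: x=3 → posterior Gamma(11, 15/2)
obs 4: x=1 → posterior Gamma(12, 17/2)
obs 5: x=6 → posterior Gamma(18, 19/2)
obs 6: x=6 → posterior Gamma(24, 21/2)
obs 7: x=1 → posterior Gamma(25, 23/2)
obs 8: x=3 → posterior Gamma(28, 25/2)
obs 9: x=5 → posterior Gamma(33, 27/2)
obs 10: x=6 → posterior Gamma(39, 29/2)
obs 11: x=1 → posterior Gamma(40, 31/2)
obs 12: x=6 → posterior Gamma(46, 33/2)
obs 13: x=4 → posterior Gamma(50, 35/2)
obs 14: x=2 → posterior Gamma(52, 37/2)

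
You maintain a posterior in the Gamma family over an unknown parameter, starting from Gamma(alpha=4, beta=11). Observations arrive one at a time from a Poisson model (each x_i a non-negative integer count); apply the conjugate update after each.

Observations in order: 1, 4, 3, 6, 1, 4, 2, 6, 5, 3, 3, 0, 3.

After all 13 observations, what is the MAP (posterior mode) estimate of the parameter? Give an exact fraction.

obs 1: x=1 → posterior Gamma(5, 12)
obs 2: x=4 → posterior Gamma(9, 13)
obs 3: x=3 → posterior Gamma(12, 14)
obs 4: x=6 → posterior Gamma(18, 15)
obs 5: x=1 → posterior Gamma(19, 16)
obs 6: x=4 → posterior Gamma(23, 17)
obs 7: x=2 → posterior Gamma(25, 18)
obs 8: x=6 → posterior Gamma(31, 19)
obs 9: x=5 → posterior Gamma(36, 20)
obs 10: x=3 → posterior Gamma(39, 21)
obs 11: x=3 → posterior Gamma(42, 22)
obs 12: x=0 → posterior Gamma(42, 23)
obs 13: x=3 → posterior Gamma(45, 24)

11/6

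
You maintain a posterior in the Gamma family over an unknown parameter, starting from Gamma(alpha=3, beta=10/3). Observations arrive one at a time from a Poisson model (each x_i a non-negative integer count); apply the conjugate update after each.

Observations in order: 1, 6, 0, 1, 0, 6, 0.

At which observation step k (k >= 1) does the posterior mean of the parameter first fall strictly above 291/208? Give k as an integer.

k = 2

obs 1: x=1 → posterior Gamma(4, 13/3)
obs 2: x=6 → posterior Gamma(10, 16/3)
obs 3: x=0 → posterior Gamma(10, 19/3)
obs 4: x=1 → posterior Gamma(11, 22/3)
obs 5: x=0 → posterior Gamma(11, 25/3)
obs 6: x=6 → posterior Gamma(17, 28/3)
obs 7: x=0 → posterior Gamma(17, 31/3)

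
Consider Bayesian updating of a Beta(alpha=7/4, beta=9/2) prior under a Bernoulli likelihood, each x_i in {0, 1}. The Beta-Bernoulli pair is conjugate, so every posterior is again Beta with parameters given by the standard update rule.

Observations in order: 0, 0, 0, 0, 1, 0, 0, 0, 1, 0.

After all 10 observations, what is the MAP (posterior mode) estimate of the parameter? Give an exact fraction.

obs 1: x=0 → posterior Beta(7/4, 11/2)
obs 2: x=0 → posterior Beta(7/4, 13/2)
obs 3: x=0 → posterior Beta(7/4, 15/2)
obs 4: x=0 → posterior Beta(7/4, 17/2)
obs 5: x=1 → posterior Beta(11/4, 17/2)
obs 6: x=0 → posterior Beta(11/4, 19/2)
obs 7: x=0 → posterior Beta(11/4, 21/2)
obs 8: x=0 → posterior Beta(11/4, 23/2)
obs 9: x=1 → posterior Beta(15/4, 23/2)
obs 10: x=0 → posterior Beta(15/4, 25/2)

11/57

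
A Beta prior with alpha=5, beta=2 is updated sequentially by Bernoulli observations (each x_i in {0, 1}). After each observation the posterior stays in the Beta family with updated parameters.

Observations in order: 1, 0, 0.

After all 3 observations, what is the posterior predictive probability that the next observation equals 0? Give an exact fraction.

2/5

obs 1: x=1 → posterior Beta(6, 2)
obs 2: x=0 → posterior Beta(6, 3)
obs 3: x=0 → posterior Beta(6, 4)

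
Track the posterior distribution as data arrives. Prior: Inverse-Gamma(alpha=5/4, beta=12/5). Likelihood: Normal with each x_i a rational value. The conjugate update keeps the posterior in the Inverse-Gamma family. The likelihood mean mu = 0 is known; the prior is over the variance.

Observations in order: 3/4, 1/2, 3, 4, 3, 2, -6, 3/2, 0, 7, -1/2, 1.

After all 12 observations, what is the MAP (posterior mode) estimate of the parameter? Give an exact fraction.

3523/440

obs 1: x=3/4 → posterior Inverse-Gamma(7/4, 429/160)
obs 2: x=1/2 → posterior Inverse-Gamma(9/4, 449/160)
obs 3: x=3 → posterior Inverse-Gamma(11/4, 1169/160)
obs 4: x=4 → posterior Inverse-Gamma(13/4, 2449/160)
obs 5: x=3 → posterior Inverse-Gamma(15/4, 3169/160)
obs 6: x=2 → posterior Inverse-Gamma(17/4, 3489/160)
obs 7: x=-6 → posterior Inverse-Gamma(19/4, 6369/160)
obs 8: x=3/2 → posterior Inverse-Gamma(21/4, 6549/160)
obs 9: x=0 → posterior Inverse-Gamma(23/4, 6549/160)
obs 10: x=7 → posterior Inverse-Gamma(25/4, 10469/160)
obs 11: x=-1/2 → posterior Inverse-Gamma(27/4, 10489/160)
obs 12: x=1 → posterior Inverse-Gamma(29/4, 10569/160)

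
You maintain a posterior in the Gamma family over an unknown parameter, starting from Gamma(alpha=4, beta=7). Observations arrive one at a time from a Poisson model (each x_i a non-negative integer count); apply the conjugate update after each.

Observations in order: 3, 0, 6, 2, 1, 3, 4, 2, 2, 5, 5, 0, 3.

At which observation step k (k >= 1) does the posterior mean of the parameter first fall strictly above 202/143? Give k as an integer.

k = 6

obs 1: x=3 → posterior Gamma(7, 8)
obs 2: x=0 → posterior Gamma(7, 9)
obs 3: x=6 → posterior Gamma(13, 10)
obs 4: x=2 → posterior Gamma(15, 11)
obs 5: x=1 → posterior Gamma(16, 12)
obs 6: x=3 → posterior Gamma(19, 13)
obs 7: x=4 → posterior Gamma(23, 14)
obs 8: x=2 → posterior Gamma(25, 15)
obs 9: x=2 → posterior Gamma(27, 16)
obs 10: x=5 → posterior Gamma(32, 17)
obs 11: x=5 → posterior Gamma(37, 18)
obs 12: x=0 → posterior Gamma(37, 19)
obs 13: x=3 → posterior Gamma(40, 20)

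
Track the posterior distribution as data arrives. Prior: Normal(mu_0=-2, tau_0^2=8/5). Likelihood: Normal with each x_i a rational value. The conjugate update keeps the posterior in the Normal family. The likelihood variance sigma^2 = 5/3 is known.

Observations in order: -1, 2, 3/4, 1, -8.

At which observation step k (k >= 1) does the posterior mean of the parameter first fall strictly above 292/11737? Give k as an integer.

k = 4

obs 1: x=-1 → posterior Normal(-74/49, 40/49)
obs 2: x=2 → posterior Normal(-26/73, 40/73)
obs 3: x=3/4 → posterior Normal(-8/97, 40/97)
obs 4: x=1 → posterior Normal(16/121, 40/121)
obs 5: x=-8 → posterior Normal(-176/145, 8/29)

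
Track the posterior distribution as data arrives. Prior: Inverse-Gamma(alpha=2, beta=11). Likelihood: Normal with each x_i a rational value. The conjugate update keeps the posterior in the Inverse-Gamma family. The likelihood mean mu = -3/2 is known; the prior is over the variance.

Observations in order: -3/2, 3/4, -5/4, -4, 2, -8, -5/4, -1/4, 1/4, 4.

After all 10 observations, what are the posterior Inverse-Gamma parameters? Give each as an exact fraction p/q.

obs 1: x=-3/2 → posterior Inverse-Gamma(5/2, 11)
obs 2: x=3/4 → posterior Inverse-Gamma(3, 433/32)
obs 3: x=-5/4 → posterior Inverse-Gamma(7/2, 217/16)
obs 4: x=-4 → posterior Inverse-Gamma(4, 267/16)
obs 5: x=2 → posterior Inverse-Gamma(9/2, 365/16)
obs 6: x=-8 → posterior Inverse-Gamma(5, 703/16)
obs 7: x=-5/4 → posterior Inverse-Gamma(11/2, 1407/32)
obs 8: x=-1/4 → posterior Inverse-Gamma(6, 179/4)
obs 9: x=1/4 → posterior Inverse-Gamma(13/2, 1481/32)
obs 10: x=4 → posterior Inverse-Gamma(7, 1965/32)

alpha=7, beta=1965/32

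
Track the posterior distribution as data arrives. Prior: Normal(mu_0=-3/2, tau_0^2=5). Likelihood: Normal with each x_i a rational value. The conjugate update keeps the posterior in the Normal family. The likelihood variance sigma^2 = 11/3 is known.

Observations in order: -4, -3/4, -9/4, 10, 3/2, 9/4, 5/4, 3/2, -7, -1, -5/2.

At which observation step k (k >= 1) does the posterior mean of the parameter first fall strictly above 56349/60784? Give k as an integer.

obs 1: x=-4 → posterior Normal(-153/52, 55/26)
obs 2: x=-3/4 → posterior Normal(-351/164, 55/41)
obs 3: x=-9/4 → posterior Normal(-243/112, 55/56)
obs 4: x=10 → posterior Normal(57/142, 55/71)
obs 5: x=3/2 → posterior Normal(51/86, 55/86)
obs 6: x=9/4 → posterior Normal(339/404, 55/101)
obs 7: x=5/4 → posterior Normal(207/232, 55/116)
obs 8: x=3/2 → posterior Normal(126/131, 55/131)
obs 9: x=-7 → posterior Normal(21/146, 55/146)
obs 10: x=-1 → posterior Normal(6/161, 55/161)
obs 11: x=-5/2 → posterior Normal(-63/352, 5/16)

k = 8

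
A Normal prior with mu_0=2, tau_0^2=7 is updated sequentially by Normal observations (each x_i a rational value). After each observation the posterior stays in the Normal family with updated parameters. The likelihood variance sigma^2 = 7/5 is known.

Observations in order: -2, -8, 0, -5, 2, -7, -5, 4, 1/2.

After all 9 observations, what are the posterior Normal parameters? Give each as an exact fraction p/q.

mu_0=-201/92, tau_0^2=7/46

obs 1: x=-2 → posterior Normal(-4/3, 7/6)
obs 2: x=-8 → posterior Normal(-48/11, 7/11)
obs 3: x=0 → posterior Normal(-3, 7/16)
obs 4: x=-5 → posterior Normal(-73/21, 1/3)
obs 5: x=2 → posterior Normal(-63/26, 7/26)
obs 6: x=-7 → posterior Normal(-98/31, 7/31)
obs 7: x=-5 → posterior Normal(-41/12, 7/36)
obs 8: x=4 → posterior Normal(-103/41, 7/41)
obs 9: x=1/2 → posterior Normal(-201/92, 7/46)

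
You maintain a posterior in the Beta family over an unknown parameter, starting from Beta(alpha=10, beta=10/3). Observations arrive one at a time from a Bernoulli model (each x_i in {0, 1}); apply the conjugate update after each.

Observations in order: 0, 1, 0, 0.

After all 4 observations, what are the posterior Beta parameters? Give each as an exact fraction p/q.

alpha=11, beta=19/3

obs 1: x=0 → posterior Beta(10, 13/3)
obs 2: x=1 → posterior Beta(11, 13/3)
obs 3: x=0 → posterior Beta(11, 16/3)
obs 4: x=0 → posterior Beta(11, 19/3)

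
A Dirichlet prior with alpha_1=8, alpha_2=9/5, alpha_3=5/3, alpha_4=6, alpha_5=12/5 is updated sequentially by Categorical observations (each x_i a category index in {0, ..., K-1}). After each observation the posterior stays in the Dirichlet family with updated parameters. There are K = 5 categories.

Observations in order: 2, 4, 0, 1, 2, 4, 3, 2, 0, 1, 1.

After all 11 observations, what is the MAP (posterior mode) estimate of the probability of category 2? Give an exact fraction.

obs 1: x=2 → posterior Dirichlet(8, 9/5, 8/3, 6, 12/5)
obs 2: x=4 → posterior Dirichlet(8, 9/5, 8/3, 6, 17/5)
obs 3: x=0 → posterior Dirichlet(9, 9/5, 8/3, 6, 17/5)
obs 4: x=1 → posterior Dirichlet(9, 14/5, 8/3, 6, 17/5)
obs 5: x=2 → posterior Dirichlet(9, 14/5, 11/3, 6, 17/5)
obs 6: x=4 → posterior Dirichlet(9, 14/5, 11/3, 6, 22/5)
obs 7: x=3 → posterior Dirichlet(9, 14/5, 11/3, 7, 22/5)
obs 8: x=2 → posterior Dirichlet(9, 14/5, 14/3, 7, 22/5)
obs 9: x=0 → posterior Dirichlet(10, 14/5, 14/3, 7, 22/5)
obs 10: x=1 → posterior Dirichlet(10, 19/5, 14/3, 7, 22/5)
obs 11: x=1 → posterior Dirichlet(10, 24/5, 14/3, 7, 22/5)

55/388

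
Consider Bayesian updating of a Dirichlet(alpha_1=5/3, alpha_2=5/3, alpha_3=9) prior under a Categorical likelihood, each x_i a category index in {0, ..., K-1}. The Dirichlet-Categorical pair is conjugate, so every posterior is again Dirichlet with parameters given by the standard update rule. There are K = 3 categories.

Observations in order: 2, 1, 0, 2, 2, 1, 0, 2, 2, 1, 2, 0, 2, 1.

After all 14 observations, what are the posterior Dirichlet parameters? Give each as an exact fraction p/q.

alpha_1=14/3, alpha_2=17/3, alpha_3=16

obs 1: x=2 → posterior Dirichlet(5/3, 5/3, 10)
obs 2: x=1 → posterior Dirichlet(5/3, 8/3, 10)
obs 3: x=0 → posterior Dirichlet(8/3, 8/3, 10)
obs 4: x=2 → posterior Dirichlet(8/3, 8/3, 11)
obs 5: x=2 → posterior Dirichlet(8/3, 8/3, 12)
obs 6: x=1 → posterior Dirichlet(8/3, 11/3, 12)
obs 7: x=0 → posterior Dirichlet(11/3, 11/3, 12)
obs 8: x=2 → posterior Dirichlet(11/3, 11/3, 13)
obs 9: x=2 → posterior Dirichlet(11/3, 11/3, 14)
obs 10: x=1 → posterior Dirichlet(11/3, 14/3, 14)
obs 11: x=2 → posterior Dirichlet(11/3, 14/3, 15)
obs 12: x=0 → posterior Dirichlet(14/3, 14/3, 15)
obs 13: x=2 → posterior Dirichlet(14/3, 14/3, 16)
obs 14: x=1 → posterior Dirichlet(14/3, 17/3, 16)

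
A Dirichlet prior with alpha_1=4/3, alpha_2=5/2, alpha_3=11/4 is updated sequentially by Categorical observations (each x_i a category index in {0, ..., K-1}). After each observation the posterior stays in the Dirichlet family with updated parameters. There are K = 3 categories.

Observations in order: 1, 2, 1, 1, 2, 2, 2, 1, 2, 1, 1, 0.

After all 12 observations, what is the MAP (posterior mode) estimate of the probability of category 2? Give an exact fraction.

81/187

obs 1: x=1 → posterior Dirichlet(4/3, 7/2, 11/4)
obs 2: x=2 → posterior Dirichlet(4/3, 7/2, 15/4)
obs 3: x=1 → posterior Dirichlet(4/3, 9/2, 15/4)
obs 4: x=1 → posterior Dirichlet(4/3, 11/2, 15/4)
obs 5: x=2 → posterior Dirichlet(4/3, 11/2, 19/4)
obs 6: x=2 → posterior Dirichlet(4/3, 11/2, 23/4)
obs 7: x=2 → posterior Dirichlet(4/3, 11/2, 27/4)
obs 8: x=1 → posterior Dirichlet(4/3, 13/2, 27/4)
obs 9: x=2 → posterior Dirichlet(4/3, 13/2, 31/4)
obs 10: x=1 → posterior Dirichlet(4/3, 15/2, 31/4)
obs 11: x=1 → posterior Dirichlet(4/3, 17/2, 31/4)
obs 12: x=0 → posterior Dirichlet(7/3, 17/2, 31/4)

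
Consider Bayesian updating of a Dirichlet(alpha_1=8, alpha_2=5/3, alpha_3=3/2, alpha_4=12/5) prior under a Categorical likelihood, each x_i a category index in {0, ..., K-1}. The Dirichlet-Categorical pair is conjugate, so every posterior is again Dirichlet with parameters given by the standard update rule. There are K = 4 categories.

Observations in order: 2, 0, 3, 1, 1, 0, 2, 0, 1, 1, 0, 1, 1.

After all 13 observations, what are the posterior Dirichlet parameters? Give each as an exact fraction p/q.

obs 1: x=2 → posterior Dirichlet(8, 5/3, 5/2, 12/5)
obs 2: x=0 → posterior Dirichlet(9, 5/3, 5/2, 12/5)
obs 3: x=3 → posterior Dirichlet(9, 5/3, 5/2, 17/5)
obs 4: x=1 → posterior Dirichlet(9, 8/3, 5/2, 17/5)
obs 5: x=1 → posterior Dirichlet(9, 11/3, 5/2, 17/5)
obs 6: x=0 → posterior Dirichlet(10, 11/3, 5/2, 17/5)
obs 7: x=2 → posterior Dirichlet(10, 11/3, 7/2, 17/5)
obs 8: x=0 → posterior Dirichlet(11, 11/3, 7/2, 17/5)
obs 9: x=1 → posterior Dirichlet(11, 14/3, 7/2, 17/5)
obs 10: x=1 → posterior Dirichlet(11, 17/3, 7/2, 17/5)
obs 11: x=0 → posterior Dirichlet(12, 17/3, 7/2, 17/5)
obs 12: x=1 → posterior Dirichlet(12, 20/3, 7/2, 17/5)
obs 13: x=1 → posterior Dirichlet(12, 23/3, 7/2, 17/5)

alpha_1=12, alpha_2=23/3, alpha_3=7/2, alpha_4=17/5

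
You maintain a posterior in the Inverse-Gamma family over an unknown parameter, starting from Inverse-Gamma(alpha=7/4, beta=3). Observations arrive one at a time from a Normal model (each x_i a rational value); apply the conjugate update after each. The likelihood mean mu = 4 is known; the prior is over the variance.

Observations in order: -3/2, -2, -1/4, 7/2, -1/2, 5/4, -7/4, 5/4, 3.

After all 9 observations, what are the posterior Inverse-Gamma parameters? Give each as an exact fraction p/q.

alpha=25/4, beta=80

obs 1: x=-3/2 → posterior Inverse-Gamma(9/4, 145/8)
obs 2: x=-2 → posterior Inverse-Gamma(11/4, 289/8)
obs 3: x=-1/4 → posterior Inverse-Gamma(13/4, 1445/32)
obs 4: x=7/2 → posterior Inverse-Gamma(15/4, 1449/32)
obs 5: x=-1/2 → posterior Inverse-Gamma(17/4, 1773/32)
obs 6: x=5/4 → posterior Inverse-Gamma(19/4, 947/16)
obs 7: x=-7/4 → posterior Inverse-Gamma(21/4, 2423/32)
obs 8: x=5/4 → posterior Inverse-Gamma(23/4, 159/2)
obs 9: x=3 → posterior Inverse-Gamma(25/4, 80)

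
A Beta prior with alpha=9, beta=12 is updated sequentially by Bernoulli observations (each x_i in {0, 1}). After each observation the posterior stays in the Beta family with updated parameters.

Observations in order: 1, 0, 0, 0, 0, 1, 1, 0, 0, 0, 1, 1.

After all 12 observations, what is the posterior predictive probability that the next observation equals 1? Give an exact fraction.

14/33

obs 1: x=1 → posterior Beta(10, 12)
obs 2: x=0 → posterior Beta(10, 13)
obs 3: x=0 → posterior Beta(10, 14)
obs 4: x=0 → posterior Beta(10, 15)
obs 5: x=0 → posterior Beta(10, 16)
obs 6: x=1 → posterior Beta(11, 16)
obs 7: x=1 → posterior Beta(12, 16)
obs 8: x=0 → posterior Beta(12, 17)
obs 9: x=0 → posterior Beta(12, 18)
obs 10: x=0 → posterior Beta(12, 19)
obs 11: x=1 → posterior Beta(13, 19)
obs 12: x=1 → posterior Beta(14, 19)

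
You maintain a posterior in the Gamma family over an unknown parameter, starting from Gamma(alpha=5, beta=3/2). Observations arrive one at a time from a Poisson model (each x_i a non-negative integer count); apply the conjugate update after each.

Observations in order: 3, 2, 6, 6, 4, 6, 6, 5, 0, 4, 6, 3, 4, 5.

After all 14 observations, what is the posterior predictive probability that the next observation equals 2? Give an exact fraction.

obs 1: x=3 → posterior Gamma(8, 5/2)
obs 2: x=2 → posterior Gamma(10, 7/2)
obs 3: x=6 → posterior Gamma(16, 9/2)
obs 4: x=6 → posterior Gamma(22, 11/2)
obs 5: x=4 → posterior Gamma(26, 13/2)
obs 6: x=6 → posterior Gamma(32, 15/2)
obs 7: x=6 → posterior Gamma(38, 17/2)
obs 8: x=5 → posterior Gamma(43, 19/2)
obs 9: x=0 → posterior Gamma(43, 21/2)
obs 10: x=4 → posterior Gamma(47, 23/2)
obs 11: x=6 → posterior Gamma(53, 25/2)
obs 12: x=3 → posterior Gamma(56, 27/2)
obs 13: x=4 → posterior Gamma(60, 29/2)
obs 14: x=5 → posterior Gamma(65, 31/2)

2256749979561481380148778124671959716898474283326509399500242356176877787131726238821034611328827260/16669402451463259637329876426477330990543373441558690953495417732649142801752419789735108174548143169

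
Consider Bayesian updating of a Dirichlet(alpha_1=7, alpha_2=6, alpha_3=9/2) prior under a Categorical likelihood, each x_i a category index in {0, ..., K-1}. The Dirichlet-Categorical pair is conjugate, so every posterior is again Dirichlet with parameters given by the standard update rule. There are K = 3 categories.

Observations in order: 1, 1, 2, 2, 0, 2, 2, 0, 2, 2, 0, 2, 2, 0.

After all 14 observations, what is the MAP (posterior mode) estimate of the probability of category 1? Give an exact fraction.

14/57

obs 1: x=1 → posterior Dirichlet(7, 7, 9/2)
obs 2: x=1 → posterior Dirichlet(7, 8, 9/2)
obs 3: x=2 → posterior Dirichlet(7, 8, 11/2)
obs 4: x=2 → posterior Dirichlet(7, 8, 13/2)
obs 5: x=0 → posterior Dirichlet(8, 8, 13/2)
obs 6: x=2 → posterior Dirichlet(8, 8, 15/2)
obs 7: x=2 → posterior Dirichlet(8, 8, 17/2)
obs 8: x=0 → posterior Dirichlet(9, 8, 17/2)
obs 9: x=2 → posterior Dirichlet(9, 8, 19/2)
obs 10: x=2 → posterior Dirichlet(9, 8, 21/2)
obs 11: x=0 → posterior Dirichlet(10, 8, 21/2)
obs 12: x=2 → posterior Dirichlet(10, 8, 23/2)
obs 13: x=2 → posterior Dirichlet(10, 8, 25/2)
obs 14: x=0 → posterior Dirichlet(11, 8, 25/2)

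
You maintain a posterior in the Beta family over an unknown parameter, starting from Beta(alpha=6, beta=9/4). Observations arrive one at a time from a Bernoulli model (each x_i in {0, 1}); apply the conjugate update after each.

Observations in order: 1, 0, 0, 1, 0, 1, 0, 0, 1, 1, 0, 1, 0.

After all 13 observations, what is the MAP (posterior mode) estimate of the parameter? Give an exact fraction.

4/7

obs 1: x=1 → posterior Beta(7, 9/4)
obs 2: x=0 → posterior Beta(7, 13/4)
obs 3: x=0 → posterior Beta(7, 17/4)
obs 4: x=1 → posterior Beta(8, 17/4)
obs 5: x=0 → posterior Beta(8, 21/4)
obs 6: x=1 → posterior Beta(9, 21/4)
obs 7: x=0 → posterior Beta(9, 25/4)
obs 8: x=0 → posterior Beta(9, 29/4)
obs 9: x=1 → posterior Beta(10, 29/4)
obs 10: x=1 → posterior Beta(11, 29/4)
obs 11: x=0 → posterior Beta(11, 33/4)
obs 12: x=1 → posterior Beta(12, 33/4)
obs 13: x=0 → posterior Beta(12, 37/4)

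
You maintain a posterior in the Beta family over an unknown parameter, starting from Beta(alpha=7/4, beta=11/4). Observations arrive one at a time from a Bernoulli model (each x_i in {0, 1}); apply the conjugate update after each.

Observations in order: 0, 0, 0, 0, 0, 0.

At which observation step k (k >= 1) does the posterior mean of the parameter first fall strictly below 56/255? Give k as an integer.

obs 1: x=0 → posterior Beta(7/4, 15/4)
obs 2: x=0 → posterior Beta(7/4, 19/4)
obs 3: x=0 → posterior Beta(7/4, 23/4)
obs 4: x=0 → posterior Beta(7/4, 27/4)
obs 5: x=0 → posterior Beta(7/4, 31/4)
obs 6: x=0 → posterior Beta(7/4, 35/4)

k = 4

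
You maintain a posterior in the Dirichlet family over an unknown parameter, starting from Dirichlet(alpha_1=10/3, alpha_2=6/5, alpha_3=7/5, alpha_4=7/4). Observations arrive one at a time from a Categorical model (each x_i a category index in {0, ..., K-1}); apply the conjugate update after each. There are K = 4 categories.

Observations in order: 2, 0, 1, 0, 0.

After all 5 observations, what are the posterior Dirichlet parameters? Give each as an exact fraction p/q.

obs 1: x=2 → posterior Dirichlet(10/3, 6/5, 12/5, 7/4)
obs 2: x=0 → posterior Dirichlet(13/3, 6/5, 12/5, 7/4)
obs 3: x=1 → posterior Dirichlet(13/3, 11/5, 12/5, 7/4)
obs 4: x=0 → posterior Dirichlet(16/3, 11/5, 12/5, 7/4)
obs 5: x=0 → posterior Dirichlet(19/3, 11/5, 12/5, 7/4)

alpha_1=19/3, alpha_2=11/5, alpha_3=12/5, alpha_4=7/4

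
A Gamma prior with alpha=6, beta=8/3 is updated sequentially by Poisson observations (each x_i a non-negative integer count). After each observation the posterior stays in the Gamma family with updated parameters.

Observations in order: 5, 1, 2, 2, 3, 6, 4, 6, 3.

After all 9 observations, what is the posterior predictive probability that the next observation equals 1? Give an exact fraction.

obs 1: x=5 → posterior Gamma(11, 11/3)
obs 2: x=1 → posterior Gamma(12, 14/3)
obs 3: x=2 → posterior Gamma(14, 17/3)
obs 4: x=2 → posterior Gamma(16, 20/3)
obs 5: x=3 → posterior Gamma(19, 23/3)
obs 6: x=6 → posterior Gamma(25, 26/3)
obs 7: x=4 → posterior Gamma(29, 29/3)
obs 8: x=6 → posterior Gamma(35, 32/3)
obs 9: x=3 → posterior Gamma(38, 35/3)

141810027104427376016798529997812511282972991466522216796875/1075911801979993982060429252856123779115487368830416064610304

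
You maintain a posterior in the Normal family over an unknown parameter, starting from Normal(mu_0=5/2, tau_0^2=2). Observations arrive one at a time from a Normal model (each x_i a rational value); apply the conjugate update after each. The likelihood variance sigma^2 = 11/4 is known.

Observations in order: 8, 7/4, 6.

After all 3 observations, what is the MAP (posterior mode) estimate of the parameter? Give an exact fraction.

307/70

obs 1: x=8 → posterior Normal(183/38, 22/19)
obs 2: x=7/4 → posterior Normal(211/54, 22/27)
obs 3: x=6 → posterior Normal(307/70, 22/35)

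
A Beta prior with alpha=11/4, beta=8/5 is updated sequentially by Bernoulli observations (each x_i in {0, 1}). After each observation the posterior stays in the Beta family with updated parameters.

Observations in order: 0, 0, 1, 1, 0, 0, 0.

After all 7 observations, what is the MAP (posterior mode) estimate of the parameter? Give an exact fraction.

75/187

obs 1: x=0 → posterior Beta(11/4, 13/5)
obs 2: x=0 → posterior Beta(11/4, 18/5)
obs 3: x=1 → posterior Beta(15/4, 18/5)
obs 4: x=1 → posterior Beta(19/4, 18/5)
obs 5: x=0 → posterior Beta(19/4, 23/5)
obs 6: x=0 → posterior Beta(19/4, 28/5)
obs 7: x=0 → posterior Beta(19/4, 33/5)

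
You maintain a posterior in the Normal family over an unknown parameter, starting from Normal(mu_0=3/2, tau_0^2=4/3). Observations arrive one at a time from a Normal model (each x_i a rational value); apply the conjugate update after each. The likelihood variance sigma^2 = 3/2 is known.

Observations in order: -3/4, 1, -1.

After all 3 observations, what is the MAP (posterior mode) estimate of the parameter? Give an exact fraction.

5/22

obs 1: x=-3/4 → posterior Normal(15/34, 12/17)
obs 2: x=1 → posterior Normal(31/50, 12/25)
obs 3: x=-1 → posterior Normal(5/22, 4/11)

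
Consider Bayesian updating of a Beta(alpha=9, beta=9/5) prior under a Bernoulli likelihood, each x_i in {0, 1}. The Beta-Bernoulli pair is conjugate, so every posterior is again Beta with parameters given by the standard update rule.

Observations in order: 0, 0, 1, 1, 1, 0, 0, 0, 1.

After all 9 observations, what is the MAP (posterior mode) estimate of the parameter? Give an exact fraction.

60/89

obs 1: x=0 → posterior Beta(9, 14/5)
obs 2: x=0 → posterior Beta(9, 19/5)
obs 3: x=1 → posterior Beta(10, 19/5)
obs 4: x=1 → posterior Beta(11, 19/5)
obs 5: x=1 → posterior Beta(12, 19/5)
obs 6: x=0 → posterior Beta(12, 24/5)
obs 7: x=0 → posterior Beta(12, 29/5)
obs 8: x=0 → posterior Beta(12, 34/5)
obs 9: x=1 → posterior Beta(13, 34/5)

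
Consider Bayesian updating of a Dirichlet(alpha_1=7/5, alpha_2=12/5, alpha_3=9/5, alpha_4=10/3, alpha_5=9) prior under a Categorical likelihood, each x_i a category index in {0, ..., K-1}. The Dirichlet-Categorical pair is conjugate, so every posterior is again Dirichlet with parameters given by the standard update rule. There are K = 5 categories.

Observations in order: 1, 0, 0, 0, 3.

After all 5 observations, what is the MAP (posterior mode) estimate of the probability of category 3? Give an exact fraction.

obs 1: x=1 → posterior Dirichlet(7/5, 17/5, 9/5, 10/3, 9)
obs 2: x=0 → posterior Dirichlet(12/5, 17/5, 9/5, 10/3, 9)
obs 3: x=0 → posterior Dirichlet(17/5, 17/5, 9/5, 10/3, 9)
obs 4: x=0 → posterior Dirichlet(22/5, 17/5, 9/5, 10/3, 9)
obs 5: x=3 → posterior Dirichlet(22/5, 17/5, 9/5, 13/3, 9)

50/269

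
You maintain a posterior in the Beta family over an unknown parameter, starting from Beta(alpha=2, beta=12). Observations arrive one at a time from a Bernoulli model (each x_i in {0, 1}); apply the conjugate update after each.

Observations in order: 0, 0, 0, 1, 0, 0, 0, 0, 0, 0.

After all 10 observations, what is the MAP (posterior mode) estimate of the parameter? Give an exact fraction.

1/11

obs 1: x=0 → posterior Beta(2, 13)
obs 2: x=0 → posterior Beta(2, 14)
obs 3: x=0 → posterior Beta(2, 15)
obs 4: x=1 → posterior Beta(3, 15)
obs 5: x=0 → posterior Beta(3, 16)
obs 6: x=0 → posterior Beta(3, 17)
obs 7: x=0 → posterior Beta(3, 18)
obs 8: x=0 → posterior Beta(3, 19)
obs 9: x=0 → posterior Beta(3, 20)
obs 10: x=0 → posterior Beta(3, 21)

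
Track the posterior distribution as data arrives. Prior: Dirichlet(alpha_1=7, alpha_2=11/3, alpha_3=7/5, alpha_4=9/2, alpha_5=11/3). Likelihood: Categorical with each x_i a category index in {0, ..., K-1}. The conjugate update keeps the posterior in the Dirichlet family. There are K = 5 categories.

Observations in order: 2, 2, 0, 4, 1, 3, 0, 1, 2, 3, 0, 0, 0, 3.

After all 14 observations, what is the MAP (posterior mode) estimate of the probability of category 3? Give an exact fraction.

195/877

obs 1: x=2 → posterior Dirichlet(7, 11/3, 12/5, 9/2, 11/3)
obs 2: x=2 → posterior Dirichlet(7, 11/3, 17/5, 9/2, 11/3)
obs 3: x=0 → posterior Dirichlet(8, 11/3, 17/5, 9/2, 11/3)
obs 4: x=4 → posterior Dirichlet(8, 11/3, 17/5, 9/2, 14/3)
obs 5: x=1 → posterior Dirichlet(8, 14/3, 17/5, 9/2, 14/3)
obs 6: x=3 → posterior Dirichlet(8, 14/3, 17/5, 11/2, 14/3)
obs 7: x=0 → posterior Dirichlet(9, 14/3, 17/5, 11/2, 14/3)
obs 8: x=1 → posterior Dirichlet(9, 17/3, 17/5, 11/2, 14/3)
obs 9: x=2 → posterior Dirichlet(9, 17/3, 22/5, 11/2, 14/3)
obs 10: x=3 → posterior Dirichlet(9, 17/3, 22/5, 13/2, 14/3)
obs 11: x=0 → posterior Dirichlet(10, 17/3, 22/5, 13/2, 14/3)
obs 12: x=0 → posterior Dirichlet(11, 17/3, 22/5, 13/2, 14/3)
obs 13: x=0 → posterior Dirichlet(12, 17/3, 22/5, 13/2, 14/3)
obs 14: x=3 → posterior Dirichlet(12, 17/3, 22/5, 15/2, 14/3)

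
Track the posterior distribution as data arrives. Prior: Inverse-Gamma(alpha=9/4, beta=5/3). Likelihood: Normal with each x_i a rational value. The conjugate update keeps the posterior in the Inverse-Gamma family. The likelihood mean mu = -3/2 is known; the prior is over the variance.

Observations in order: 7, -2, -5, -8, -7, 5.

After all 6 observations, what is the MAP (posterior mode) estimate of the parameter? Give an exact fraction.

obs 1: x=7 → posterior Inverse-Gamma(11/4, 907/24)
obs 2: x=-2 → posterior Inverse-Gamma(13/4, 455/12)
obs 3: x=-5 → posterior Inverse-Gamma(15/4, 1057/24)
obs 4: x=-8 → posterior Inverse-Gamma(17/4, 391/6)
obs 5: x=-7 → posterior Inverse-Gamma(19/4, 1927/24)
obs 6: x=5 → posterior Inverse-Gamma(21/4, 1217/12)

1217/75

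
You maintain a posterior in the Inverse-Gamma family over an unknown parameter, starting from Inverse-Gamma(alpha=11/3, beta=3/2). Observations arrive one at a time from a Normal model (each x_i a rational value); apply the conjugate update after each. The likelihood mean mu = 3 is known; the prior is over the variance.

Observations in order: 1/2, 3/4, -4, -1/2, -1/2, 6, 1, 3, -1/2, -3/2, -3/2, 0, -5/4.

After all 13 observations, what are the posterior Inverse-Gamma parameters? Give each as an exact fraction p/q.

obs 1: x=1/2 → posterior Inverse-Gamma(25/6, 37/8)
obs 2: x=3/4 → posterior Inverse-Gamma(14/3, 229/32)
obs 3: x=-4 → posterior Inverse-Gamma(31/6, 1013/32)
obs 4: x=-1/2 → posterior Inverse-Gamma(17/3, 1209/32)
obs 5: x=-1/2 → posterior Inverse-Gamma(37/6, 1405/32)
obs 6: x=6 → posterior Inverse-Gamma(20/3, 1549/32)
obs 7: x=1 → posterior Inverse-Gamma(43/6, 1613/32)
obs 8: x=3 → posterior Inverse-Gamma(23/3, 1613/32)
obs 9: x=-1/2 → posterior Inverse-Gamma(49/6, 1809/32)
obs 10: x=-3/2 → posterior Inverse-Gamma(26/3, 2133/32)
obs 11: x=-3/2 → posterior Inverse-Gamma(55/6, 2457/32)
obs 12: x=0 → posterior Inverse-Gamma(29/3, 2601/32)
obs 13: x=-5/4 → posterior Inverse-Gamma(61/6, 1445/16)

alpha=61/6, beta=1445/16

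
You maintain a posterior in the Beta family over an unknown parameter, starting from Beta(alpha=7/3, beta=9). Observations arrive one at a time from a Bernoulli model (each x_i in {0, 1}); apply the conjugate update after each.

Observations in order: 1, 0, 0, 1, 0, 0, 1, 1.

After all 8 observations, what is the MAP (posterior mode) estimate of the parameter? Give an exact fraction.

4/13

obs 1: x=1 → posterior Beta(10/3, 9)
obs 2: x=0 → posterior Beta(10/3, 10)
obs 3: x=0 → posterior Beta(10/3, 11)
obs 4: x=1 → posterior Beta(13/3, 11)
obs 5: x=0 → posterior Beta(13/3, 12)
obs 6: x=0 → posterior Beta(13/3, 13)
obs 7: x=1 → posterior Beta(16/3, 13)
obs 8: x=1 → posterior Beta(19/3, 13)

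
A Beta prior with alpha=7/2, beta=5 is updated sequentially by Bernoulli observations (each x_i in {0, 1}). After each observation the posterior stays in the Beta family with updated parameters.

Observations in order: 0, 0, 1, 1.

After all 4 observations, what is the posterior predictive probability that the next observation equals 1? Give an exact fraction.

11/25

obs 1: x=0 → posterior Beta(7/2, 6)
obs 2: x=0 → posterior Beta(7/2, 7)
obs 3: x=1 → posterior Beta(9/2, 7)
obs 4: x=1 → posterior Beta(11/2, 7)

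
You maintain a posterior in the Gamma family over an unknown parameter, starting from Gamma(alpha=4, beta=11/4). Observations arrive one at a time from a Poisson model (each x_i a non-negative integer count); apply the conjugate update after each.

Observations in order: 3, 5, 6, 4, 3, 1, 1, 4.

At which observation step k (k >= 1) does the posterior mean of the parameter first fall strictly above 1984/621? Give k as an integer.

k = 4

obs 1: x=3 → posterior Gamma(7, 15/4)
obs 2: x=5 → posterior Gamma(12, 19/4)
obs 3: x=6 → posterior Gamma(18, 23/4)
obs 4: x=4 → posterior Gamma(22, 27/4)
obs 5: x=3 → posterior Gamma(25, 31/4)
obs 6: x=1 → posterior Gamma(26, 35/4)
obs 7: x=1 → posterior Gamma(27, 39/4)
obs 8: x=4 → posterior Gamma(31, 43/4)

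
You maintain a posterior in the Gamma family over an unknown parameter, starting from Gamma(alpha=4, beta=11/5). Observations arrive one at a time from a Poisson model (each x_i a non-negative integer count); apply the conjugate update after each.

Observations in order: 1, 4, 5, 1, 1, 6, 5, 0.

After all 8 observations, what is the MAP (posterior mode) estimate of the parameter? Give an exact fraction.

obs 1: x=1 → posterior Gamma(5, 16/5)
obs 2: x=4 → posterior Gamma(9, 21/5)
obs 3: x=5 → posterior Gamma(14, 26/5)
obs 4: x=1 → posterior Gamma(15, 31/5)
obs 5: x=1 → posterior Gamma(16, 36/5)
obs 6: x=6 → posterior Gamma(22, 41/5)
obs 7: x=5 → posterior Gamma(27, 46/5)
obs 8: x=0 → posterior Gamma(27, 51/5)

130/51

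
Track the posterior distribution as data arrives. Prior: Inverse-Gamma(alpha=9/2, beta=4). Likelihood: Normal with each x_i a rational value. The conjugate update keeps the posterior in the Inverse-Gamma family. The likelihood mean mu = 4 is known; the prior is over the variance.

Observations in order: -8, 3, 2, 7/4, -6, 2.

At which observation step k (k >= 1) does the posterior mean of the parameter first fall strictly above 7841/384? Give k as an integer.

obs 1: x=-8 → posterior Inverse-Gamma(5, 76)
obs 2: x=3 → posterior Inverse-Gamma(11/2, 153/2)
obs 3: x=2 → posterior Inverse-Gamma(6, 157/2)
obs 4: x=7/4 → posterior Inverse-Gamma(13/2, 2593/32)
obs 5: x=-6 → posterior Inverse-Gamma(7, 4193/32)
obs 6: x=2 → posterior Inverse-Gamma(15/2, 4257/32)

k = 5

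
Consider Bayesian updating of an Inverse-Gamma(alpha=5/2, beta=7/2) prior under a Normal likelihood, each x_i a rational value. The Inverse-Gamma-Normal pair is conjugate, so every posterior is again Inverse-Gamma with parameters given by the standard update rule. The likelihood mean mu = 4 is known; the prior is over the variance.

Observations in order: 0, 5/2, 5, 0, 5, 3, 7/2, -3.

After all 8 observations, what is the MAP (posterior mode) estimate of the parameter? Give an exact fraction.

187/30

obs 1: x=0 → posterior Inverse-Gamma(3, 23/2)
obs 2: x=5/2 → posterior Inverse-Gamma(7/2, 101/8)
obs 3: x=5 → posterior Inverse-Gamma(4, 105/8)
obs 4: x=0 → posterior Inverse-Gamma(9/2, 169/8)
obs 5: x=5 → posterior Inverse-Gamma(5, 173/8)
obs 6: x=3 → posterior Inverse-Gamma(11/2, 177/8)
obs 7: x=7/2 → posterior Inverse-Gamma(6, 89/4)
obs 8: x=-3 → posterior Inverse-Gamma(13/2, 187/4)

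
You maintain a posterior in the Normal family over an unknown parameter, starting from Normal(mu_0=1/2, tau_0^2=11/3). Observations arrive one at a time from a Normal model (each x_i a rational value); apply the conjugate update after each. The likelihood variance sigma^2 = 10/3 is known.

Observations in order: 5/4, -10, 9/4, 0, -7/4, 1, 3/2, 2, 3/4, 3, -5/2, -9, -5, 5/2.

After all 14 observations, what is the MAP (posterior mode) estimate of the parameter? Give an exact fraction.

obs 1: x=5/4 → posterior Normal(25/28, 110/63)
obs 2: x=-10 → posterior Normal(-365/128, 55/48)
obs 3: x=9/4 → posterior Normal(-133/86, 110/129)
obs 4: x=0 → posterior Normal(-133/108, 55/81)
obs 5: x=-7/4 → posterior Normal(-343/260, 22/39)
obs 6: x=1 → posterior Normal(-299/304, 55/114)
obs 7: x=3/2 → posterior Normal(-233/348, 110/261)
obs 8: x=2 → posterior Normal(-145/392, 55/147)
obs 9: x=3/4 → posterior Normal(-28/109, 110/327)
obs 10: x=3 → posterior Normal(1/24, 11/36)
obs 11: x=-5/2 → posterior Normal(-45/262, 110/393)
obs 12: x=-9 → posterior Normal(-243/284, 55/213)
obs 13: x=-5 → posterior Normal(-353/306, 110/459)
obs 14: x=5/2 → posterior Normal(-149/164, 55/246)

-149/164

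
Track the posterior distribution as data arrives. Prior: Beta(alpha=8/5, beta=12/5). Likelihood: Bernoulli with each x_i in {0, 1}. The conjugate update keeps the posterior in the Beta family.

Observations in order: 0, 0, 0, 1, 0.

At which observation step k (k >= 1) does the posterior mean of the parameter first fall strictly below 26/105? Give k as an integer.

k = 3

obs 1: x=0 → posterior Beta(8/5, 17/5)
obs 2: x=0 → posterior Beta(8/5, 22/5)
obs 3: x=0 → posterior Beta(8/5, 27/5)
obs 4: x=1 → posterior Beta(13/5, 27/5)
obs 5: x=0 → posterior Beta(13/5, 32/5)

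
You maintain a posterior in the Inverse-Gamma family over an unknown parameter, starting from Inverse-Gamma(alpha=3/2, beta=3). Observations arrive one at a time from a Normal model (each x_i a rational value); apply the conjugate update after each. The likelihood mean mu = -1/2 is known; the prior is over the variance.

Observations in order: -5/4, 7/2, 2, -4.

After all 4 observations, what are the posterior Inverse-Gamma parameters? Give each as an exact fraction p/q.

obs 1: x=-5/4 → posterior Inverse-Gamma(2, 105/32)
obs 2: x=7/2 → posterior Inverse-Gamma(5/2, 361/32)
obs 3: x=2 → posterior Inverse-Gamma(3, 461/32)
obs 4: x=-4 → posterior Inverse-Gamma(7/2, 657/32)

alpha=7/2, beta=657/32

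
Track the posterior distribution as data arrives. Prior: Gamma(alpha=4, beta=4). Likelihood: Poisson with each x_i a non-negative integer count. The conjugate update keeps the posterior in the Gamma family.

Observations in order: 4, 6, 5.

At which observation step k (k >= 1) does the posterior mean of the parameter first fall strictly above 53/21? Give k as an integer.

k = 3

obs 1: x=4 → posterior Gamma(8, 5)
obs 2: x=6 → posterior Gamma(14, 6)
obs 3: x=5 → posterior Gamma(19, 7)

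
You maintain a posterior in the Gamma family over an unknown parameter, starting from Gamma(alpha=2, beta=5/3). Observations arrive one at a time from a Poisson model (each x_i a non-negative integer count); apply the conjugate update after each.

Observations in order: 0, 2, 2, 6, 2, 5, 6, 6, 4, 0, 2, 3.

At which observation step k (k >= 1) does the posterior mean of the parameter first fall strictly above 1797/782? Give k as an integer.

k = 6

obs 1: x=0 → posterior Gamma(2, 8/3)
obs 2: x=2 → posterior Gamma(4, 11/3)
obs 3: x=2 → posterior Gamma(6, 14/3)
obs 4: x=6 → posterior Gamma(12, 17/3)
obs 5: x=2 → posterior Gamma(14, 20/3)
obs 6: x=5 → posterior Gamma(19, 23/3)
obs 7: x=6 → posterior Gamma(25, 26/3)
obs 8: x=6 → posterior Gamma(31, 29/3)
obs 9: x=4 → posterior Gamma(35, 32/3)
obs 10: x=0 → posterior Gamma(35, 35/3)
obs 11: x=2 → posterior Gamma(37, 38/3)
obs 12: x=3 → posterior Gamma(40, 41/3)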